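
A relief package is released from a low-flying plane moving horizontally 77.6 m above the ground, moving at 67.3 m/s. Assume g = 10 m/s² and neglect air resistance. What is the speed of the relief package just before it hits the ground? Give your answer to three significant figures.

78.0 m/s

Fall time: t = √(2 × 77.6 / 10) = 3.940 s.
At impact: v_x = 67.3 m/s (unchanged), v_y = g t = 10 × 3.940 = 39.40 m/s.
Speed = √(v_x² + v_y²) = √(4529 + 1552) = 78.0 m/s.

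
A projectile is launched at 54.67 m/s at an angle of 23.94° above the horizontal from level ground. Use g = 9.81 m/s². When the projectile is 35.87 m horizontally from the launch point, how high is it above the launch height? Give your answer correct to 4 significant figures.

13.40 m

v_x = 54.67 cos 23.94° = 49.967 m/s, v_y0 = 54.67 sin 23.94° = 22.184 m/s.
Time to reach x = 35.87 m: t = x / v_x = 35.87 / 49.967 = 0.71787 s.
y = v_y0 t − ½ g t² = 22.184×0.71787 − 4.905×0.71787² = 13.40 m.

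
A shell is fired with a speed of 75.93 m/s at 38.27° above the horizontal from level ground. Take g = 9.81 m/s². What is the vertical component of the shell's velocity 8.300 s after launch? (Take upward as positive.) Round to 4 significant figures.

Initial vertical component: v_y0 = 75.93 sin 38.27° = 47.029 m/s.
v_y(t) = v_y0 − g t = 47.029 − 9.81 × 8.300 = -34.39 m/s.

-34.39 m/s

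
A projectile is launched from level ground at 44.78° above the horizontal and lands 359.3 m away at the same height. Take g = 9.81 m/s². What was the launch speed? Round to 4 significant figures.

59.37 m/s

On level ground, R = v₀² sin(2θ) / g, so v₀ = √(R g / sin 2θ).
sin(2 × 44.78°) = 1.0000.
v₀ = √(359.3 × 9.81 / 1.0000) = √3524.7 = 59.37 m/s.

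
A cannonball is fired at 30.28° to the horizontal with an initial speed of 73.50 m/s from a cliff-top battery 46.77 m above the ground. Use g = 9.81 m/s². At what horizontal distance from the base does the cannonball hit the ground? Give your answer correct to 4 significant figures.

Components: v_x = 73.50 cos 30.28° = 63.473 m/s, v_y = 73.50 sin 30.28° = 37.061 m/s.
Vertical: 0 = 46.77 + 37.061 t − ½(9.81) t² ⇒ 4.905 t² − 37.061 t − 46.77 = 0.
t = [37.061 + √(1373.5 + 917.63)] / 9.810 = 8.6572 s.
Horizontal: R = v_x · t = 63.473 × 8.6572 = 549.5 m.

549.5 m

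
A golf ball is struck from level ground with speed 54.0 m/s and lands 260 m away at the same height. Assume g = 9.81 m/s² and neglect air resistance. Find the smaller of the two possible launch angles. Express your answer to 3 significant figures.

30.5°

Level-ground range: R = v₀² sin(2θ)/g ⇒ sin 2θ = R g / v₀² = 260×9.81/54.0² = 0.8747.
2θ = arcsin(0.8747) = 61.01° or 180° − 61.01° = 118.99°.
So θ = 30.5° or θ = 59.5°.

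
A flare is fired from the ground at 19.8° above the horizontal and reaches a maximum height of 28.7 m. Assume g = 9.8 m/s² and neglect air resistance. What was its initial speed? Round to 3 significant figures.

At maximum height v_y = 0, so (v₀ sin θ)² = 2 g H.
v₀ sin 19.8° = √(2 × 9.8 × 28.7) = 23.72 m/s.
v₀ = 23.72 / sin 19.8° = 23.72 / 0.3387 = 70.0 m/s.

70.0 m/s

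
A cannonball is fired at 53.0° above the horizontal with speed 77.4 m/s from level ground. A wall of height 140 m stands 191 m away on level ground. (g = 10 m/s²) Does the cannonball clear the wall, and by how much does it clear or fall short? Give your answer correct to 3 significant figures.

v_x = 77.4 cos 53.0° = 46.58 m/s; v_y0 = 77.4 sin 53.0° = 61.81 m/s.
Time to reach the wall: t = 191 / 46.58 = 4.100 s.
Height at that point: y = 61.81×4.100 − 5.000×4.100² = 169.4 m.
That is 169.4 − 140 = 29.4 m above the top of the wall, so the cannonball clears it.

Yes — it clears the wall by 29.4 m.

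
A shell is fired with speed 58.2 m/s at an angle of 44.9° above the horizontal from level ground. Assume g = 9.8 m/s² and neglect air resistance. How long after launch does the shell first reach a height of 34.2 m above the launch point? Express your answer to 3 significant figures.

0.937 s

v_y0 = 58.2 sin 44.9° = 41.08 m/s.
Set y = v_y0 t − ½ g t² = 34.2: 4.900 t² − 41.08 t + 34.2 = 0.
t = [41.08 ± √(1688 − 670.3)] / 9.8 = (41.08 ± 31.90) / 9.8, giving t = 0.937 s or t = 7.45 s.
The shell is on the way up at the first time, so t = 0.937 s.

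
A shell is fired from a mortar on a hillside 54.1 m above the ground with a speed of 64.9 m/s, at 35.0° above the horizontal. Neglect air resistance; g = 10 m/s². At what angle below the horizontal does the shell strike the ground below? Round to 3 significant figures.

43.1°

v_x = 64.9 cos 35.0° = 53.16 m/s.
At impact |v_y| = √(v_y0² + 2 g h) = √(37.23² + 2×10×54.1) = 49.68 m/s.
Angle below horizontal = arctan(|v_y| / v_x) = arctan(49.68 / 53.16) = 43.1°.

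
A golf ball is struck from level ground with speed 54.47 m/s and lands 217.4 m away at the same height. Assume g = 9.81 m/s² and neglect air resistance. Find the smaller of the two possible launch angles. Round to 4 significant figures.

22.98°

Level-ground range: R = v₀² sin(2θ)/g ⇒ sin 2θ = R g / v₀² = 217.4×9.81/54.47² = 0.7188.
2θ = arcsin(0.7188) = 45.955° or 180° − 45.955° = 134.045°.
So θ = 22.98° or θ = 67.02°.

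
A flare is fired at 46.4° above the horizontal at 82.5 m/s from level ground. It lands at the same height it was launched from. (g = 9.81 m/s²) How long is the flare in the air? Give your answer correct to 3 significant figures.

12.2 s

Vertical component: v_y = 82.5 sin 46.4° = 59.74 m/s.
For a projectile landing at launch height, time of flight is t = 2 v_y / g = 2 × 59.74 / 9.81 = 12.2 s.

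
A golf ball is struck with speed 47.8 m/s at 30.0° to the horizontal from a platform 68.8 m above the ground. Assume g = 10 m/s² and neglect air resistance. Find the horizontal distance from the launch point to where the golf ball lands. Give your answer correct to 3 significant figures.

282 m

Components: v_x = 47.8 cos 30.0° = 41.40 m/s, v_y = 47.8 sin 30.0° = 23.90 m/s.
Vertical: 0 = 68.8 + 23.90 t − ½(10) t² ⇒ 5.000 t² − 23.90 t − 68.8 = 0.
t = [23.90 + √(571.2 + 1376)] / 10.00 = 6.803 s.
Horizontal: R = v_x · t = 41.40 × 6.803 = 282 m.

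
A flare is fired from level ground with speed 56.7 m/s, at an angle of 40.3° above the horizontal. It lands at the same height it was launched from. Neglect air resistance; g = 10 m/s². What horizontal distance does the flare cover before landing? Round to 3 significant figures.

Components: v_x = 56.7 cos 40.3° = 43.24 m/s, v_y = 56.7 sin 40.3° = 36.67 m/s.
Time of flight (same landing height): t = 2 v_y / g = 2 × 36.67 / 10 = 7.334 s.
Range: R = v_x · t = 43.24 × 7.334 = 317 m.

317 m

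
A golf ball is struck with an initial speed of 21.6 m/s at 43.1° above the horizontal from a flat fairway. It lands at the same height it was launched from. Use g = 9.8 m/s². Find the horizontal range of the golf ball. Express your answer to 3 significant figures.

For level ground, R = v₀² sin(2θ) / g.
sin(2 × 43.1°) = sin 86.20° = 0.9978.
R = (21.6)² × 0.9978 / 9.8 = 47.5 m.

47.5 m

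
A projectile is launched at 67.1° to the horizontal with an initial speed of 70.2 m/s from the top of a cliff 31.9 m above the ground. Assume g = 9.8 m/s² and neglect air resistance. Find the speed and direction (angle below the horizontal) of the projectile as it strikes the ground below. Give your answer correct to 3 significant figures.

74.5 m/s at 68.5° below the horizontal

v_x = 70.2 cos 67.1° = 27.32 m/s (constant).
|v_y| at impact = √((64.67)² + 2×9.8×31.9) = 69.34 m/s.
Speed = √(27.32² + 69.34²) = 74.5 m/s; angle = arctan(69.34/27.32) = 68.5° below horizontal.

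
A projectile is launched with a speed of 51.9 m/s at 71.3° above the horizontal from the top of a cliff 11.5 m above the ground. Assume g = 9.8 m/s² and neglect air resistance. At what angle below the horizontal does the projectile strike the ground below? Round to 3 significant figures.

72.1°

v_x = 51.9 cos 71.3° = 16.64 m/s.
At impact |v_y| = √(v_y0² + 2 g h) = √(49.16² + 2×9.8×11.5) = 51.40 m/s.
Angle below horizontal = arctan(|v_y| / v_x) = arctan(51.40 / 16.64) = 72.1°.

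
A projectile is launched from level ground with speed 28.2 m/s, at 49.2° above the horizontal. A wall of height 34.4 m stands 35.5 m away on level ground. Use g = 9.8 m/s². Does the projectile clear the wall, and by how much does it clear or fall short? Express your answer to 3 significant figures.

No — it falls 11.5 m short of clearing the wall.

v_x = 28.2 cos 49.2° = 18.43 m/s; v_y0 = 28.2 sin 49.2° = 21.35 m/s.
Time to reach the wall: t = 35.5 / 18.43 = 1.926 s.
Height at that point: y = 21.35×1.926 − 4.900×1.926² = 22.94 m.
That is 34.4 − 22.94 = 11.5 m below the top of the wall, so the projectile does not clear it.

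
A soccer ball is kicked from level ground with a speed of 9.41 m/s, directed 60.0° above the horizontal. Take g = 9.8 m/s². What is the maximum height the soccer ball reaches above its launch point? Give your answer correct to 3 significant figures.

3.39 m

Vertical component of launch velocity: v_y = 9.41 sin 60.0° = 8.149 m/s.
At the highest point the vertical velocity is zero, so v_y² = 2 g h_max.
h_max = (8.149)² / (2 × 9.8) = 66.41 / 19.60 = 3.39 m.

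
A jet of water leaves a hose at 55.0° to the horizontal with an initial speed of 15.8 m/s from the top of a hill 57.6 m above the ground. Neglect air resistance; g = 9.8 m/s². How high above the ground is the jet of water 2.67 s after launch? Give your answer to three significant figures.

57.2 m

v_y0 = 15.8 sin 55.0° = 12.94 m/s.
y(t) = 57.6 + v_y0 t − ½ g t² = 57.6 + 12.94×2.67 − ½×9.8×2.67² = 57.2 m.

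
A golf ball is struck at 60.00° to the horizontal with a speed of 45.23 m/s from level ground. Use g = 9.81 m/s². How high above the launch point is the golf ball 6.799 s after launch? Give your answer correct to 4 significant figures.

39.58 m

v_y0 = 45.23 sin 60.00° = 39.170 m/s.
y(t) = v_y0 t − ½ g t² = 39.170×6.799 − 4.905×6.799² = 39.58 m.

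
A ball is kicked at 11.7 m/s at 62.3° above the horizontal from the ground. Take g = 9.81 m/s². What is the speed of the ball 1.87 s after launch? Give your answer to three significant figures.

9.66 m/s

v_x = 11.7 cos 62.3° = 5.439 m/s (constant).
v_y(t) = 11.7 sin 62.3° − g t = 10.36 − 9.81 × 1.87 = -7.985 m/s.
Speed = √(v_x² + v_y²) = √(29.58 + 63.76) = 9.66 m/s.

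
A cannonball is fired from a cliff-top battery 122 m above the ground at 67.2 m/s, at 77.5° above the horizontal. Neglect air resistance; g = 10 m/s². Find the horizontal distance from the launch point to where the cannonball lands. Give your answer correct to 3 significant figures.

Components: v_x = 67.2 cos 77.5° = 14.54 m/s, v_y = 67.2 sin 77.5° = 65.61 m/s.
Vertical: 0 = 122 + 65.61 t − ½(10) t² ⇒ 5.000 t² − 65.61 t − 122 = 0.
t = [65.61 + √(4305 + 2440)] / 10.00 = 14.77 s.
Horizontal: R = v_x · t = 14.54 × 14.77 = 215 m.

215 m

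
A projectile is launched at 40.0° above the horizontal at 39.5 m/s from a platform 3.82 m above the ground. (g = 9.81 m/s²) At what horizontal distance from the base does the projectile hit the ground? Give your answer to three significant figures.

161 m

Components: v_x = 39.5 cos 40.0° = 30.26 m/s, v_y = 39.5 sin 40.0° = 25.39 m/s.
Vertical: 0 = 3.82 + 25.39 t − ½(9.81) t² ⇒ 4.905 t² − 25.39 t − 3.82 = 0.
t = [25.39 + √(644.7 + 74.95)] / 9.810 = 5.323 s.
Horizontal: R = v_x · t = 30.26 × 5.323 = 161 m.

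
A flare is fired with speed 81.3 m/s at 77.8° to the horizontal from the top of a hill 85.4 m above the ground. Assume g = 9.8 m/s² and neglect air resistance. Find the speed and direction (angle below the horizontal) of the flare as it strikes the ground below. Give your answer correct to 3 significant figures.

91.0 m/s at 79.1° below the horizontal

v_x = 81.3 cos 77.8° = 17.18 m/s (constant).
|v_y| at impact = √((79.46)² + 2×9.8×85.4) = 89.37 m/s.
Speed = √(17.18² + 89.37²) = 91.0 m/s; angle = arctan(89.37/17.18) = 79.1° below horizontal.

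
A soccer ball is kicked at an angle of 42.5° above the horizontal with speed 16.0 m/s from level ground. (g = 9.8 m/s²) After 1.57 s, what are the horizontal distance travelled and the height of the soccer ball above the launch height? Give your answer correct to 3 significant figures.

v_x = 16.0 cos 42.5° = 11.80 m/s; v_y0 = 16.0 sin 42.5° = 10.81 m/s.
x = v_x t = 11.80 × 1.57 = 18.5 m.
y = v_y0 t − ½ g t² = 10.81×1.57 − 4.900×1.57² = 4.89 m.

x = 18.5 m, y = 4.89 m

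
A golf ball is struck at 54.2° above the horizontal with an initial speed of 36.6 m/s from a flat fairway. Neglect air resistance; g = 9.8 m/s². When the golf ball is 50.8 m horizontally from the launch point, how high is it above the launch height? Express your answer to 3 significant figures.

42.8 m

v_x = 36.6 cos 54.2° = 21.41 m/s, v_y0 = 36.6 sin 54.2° = 29.68 m/s.
Time to reach x = 50.8 m: t = x / v_x = 50.8 / 21.41 = 2.373 s.
y = v_y0 t − ½ g t² = 29.68×2.373 − 4.900×2.373² = 42.8 m.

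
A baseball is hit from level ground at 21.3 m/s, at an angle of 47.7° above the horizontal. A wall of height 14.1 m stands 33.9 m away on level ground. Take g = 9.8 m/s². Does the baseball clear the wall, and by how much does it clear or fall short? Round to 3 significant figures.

No — it falls 4.25 m short of clearing the wall.

v_x = 21.3 cos 47.7° = 14.34 m/s; v_y0 = 21.3 sin 47.7° = 15.75 m/s.
Time to reach the wall: t = 33.9 / 14.34 = 2.364 s.
Height at that point: y = 15.75×2.364 − 4.900×2.364² = 9.849 m.
That is 14.1 − 9.849 = 4.25 m below the top of the wall, so the baseball does not clear it.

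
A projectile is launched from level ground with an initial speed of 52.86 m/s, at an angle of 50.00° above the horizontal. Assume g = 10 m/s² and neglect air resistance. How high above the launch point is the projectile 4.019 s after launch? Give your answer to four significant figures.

81.98 m

v_y0 = 52.86 sin 50.00° = 40.493 m/s.
y(t) = v_y0 t − ½ g t² = 40.493×4.019 − 5.000×4.019² = 81.98 m.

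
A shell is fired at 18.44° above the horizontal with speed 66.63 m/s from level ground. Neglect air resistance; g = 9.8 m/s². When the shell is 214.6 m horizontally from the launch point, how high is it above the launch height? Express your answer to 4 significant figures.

15.07 m

v_x = 66.63 cos 18.44° = 63.209 m/s, v_y0 = 66.63 sin 18.44° = 21.076 m/s.
Time to reach x = 214.6 m: t = x / v_x = 214.6 / 63.209 = 3.3951 s.
y = v_y0 t − ½ g t² = 21.076×3.3951 − 4.900×3.3951² = 15.07 m.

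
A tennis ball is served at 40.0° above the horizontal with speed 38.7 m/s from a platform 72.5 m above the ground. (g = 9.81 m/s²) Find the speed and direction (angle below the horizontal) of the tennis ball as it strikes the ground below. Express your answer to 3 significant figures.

54.0 m/s at 56.7° below the horizontal

v_x = 38.7 cos 40.0° = 29.65 m/s (constant).
|v_y| at impact = √((24.88)² + 2×9.81×72.5) = 45.18 m/s.
Speed = √(29.65² + 45.18²) = 54.0 m/s; angle = arctan(45.18/29.65) = 56.7° below horizontal.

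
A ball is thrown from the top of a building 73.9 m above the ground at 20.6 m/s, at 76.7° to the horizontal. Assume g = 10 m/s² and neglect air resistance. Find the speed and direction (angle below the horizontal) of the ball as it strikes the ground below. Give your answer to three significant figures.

43.6 m/s at 83.8° below the horizontal

v_x = 20.6 cos 76.7° = 4.739 m/s (constant).
|v_y| at impact = √((20.05)² + 2×10×73.9) = 43.36 m/s.
Speed = √(4.739² + 43.36²) = 43.6 m/s; angle = arctan(43.36/4.739) = 83.8° below horizontal.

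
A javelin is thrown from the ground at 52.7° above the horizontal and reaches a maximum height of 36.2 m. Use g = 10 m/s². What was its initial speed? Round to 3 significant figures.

33.8 m/s

At maximum height v_y = 0, so (v₀ sin θ)² = 2 g H.
v₀ sin 52.7° = √(2 × 10 × 36.2) = 26.91 m/s.
v₀ = 26.91 / sin 52.7° = 26.91 / 0.7955 = 33.8 m/s.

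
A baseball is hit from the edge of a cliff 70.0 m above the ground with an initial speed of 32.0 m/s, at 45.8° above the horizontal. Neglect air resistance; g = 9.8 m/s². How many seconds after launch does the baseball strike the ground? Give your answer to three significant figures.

6.79 s

Vertical component: v_y = 32.0 sin 45.8° = 22.94 m/s.
Taking up as positive with launch at y = 70.0 m, landing at y = 0: 0 = 70.0 + 22.94 t − ½(9.8) t².
Solving 4.900 t² − 22.94 t − 70.0 = 0 gives t = [22.94 + √(22.94² + 4·4.900·70.0)] / 9.800 = 6.79 s.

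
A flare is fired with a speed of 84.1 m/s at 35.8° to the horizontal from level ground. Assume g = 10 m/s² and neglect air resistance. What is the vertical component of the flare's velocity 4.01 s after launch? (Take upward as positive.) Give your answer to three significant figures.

9.09 m/s

Initial vertical component: v_y0 = 84.1 sin 35.8° = 49.19 m/s.
v_y(t) = v_y0 − g t = 49.19 − 10 × 4.01 = 9.09 m/s.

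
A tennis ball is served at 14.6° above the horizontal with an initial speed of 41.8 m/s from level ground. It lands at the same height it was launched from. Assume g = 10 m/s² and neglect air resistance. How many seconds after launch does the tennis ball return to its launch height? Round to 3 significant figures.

Vertical component: v_y = 41.8 sin 14.6° = 10.54 m/s.
For a projectile landing at launch height, time of flight is t = 2 v_y / g = 2 × 10.54 / 10 = 2.11 s.

2.11 s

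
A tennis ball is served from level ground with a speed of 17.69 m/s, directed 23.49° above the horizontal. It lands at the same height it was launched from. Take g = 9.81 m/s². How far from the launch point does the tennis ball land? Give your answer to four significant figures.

23.32 m

For level ground, R = v₀² sin(2θ) / g.
sin(2 × 23.49°) = sin 46.980° = 0.7311.
R = (17.69)² × 0.7311 / 9.81 = 23.32 m.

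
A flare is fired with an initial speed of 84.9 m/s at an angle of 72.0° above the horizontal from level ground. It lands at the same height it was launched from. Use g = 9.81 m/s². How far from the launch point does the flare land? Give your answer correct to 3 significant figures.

432 m

Components: v_x = 84.9 cos 72.0° = 26.24 m/s, v_y = 84.9 sin 72.0° = 80.74 m/s.
Time of flight (same landing height): t = 2 v_y / g = 2 × 80.74 / 9.81 = 16.46 s.
Range: R = v_x · t = 26.24 × 16.46 = 432 m.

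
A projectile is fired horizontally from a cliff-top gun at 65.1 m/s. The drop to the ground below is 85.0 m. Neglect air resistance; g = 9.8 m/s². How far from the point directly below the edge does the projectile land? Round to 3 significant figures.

Initial vertical velocity is zero, so the fall time comes from h = ½ g t²: t = √(2 × 85.0 / 9.8) = 4.165 s.
Horizontal motion is uniform at 65.1 m/s, so x = 65.1 × 4.165 = 271 m.

271 m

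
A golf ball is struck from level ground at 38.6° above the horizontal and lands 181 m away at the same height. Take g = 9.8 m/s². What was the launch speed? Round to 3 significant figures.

42.6 m/s

On level ground, R = v₀² sin(2θ) / g, so v₀ = √(R g / sin 2θ).
sin(2 × 38.6°) = 0.9751.
v₀ = √(181 × 9.8 / 0.9751) = √1819 = 42.6 m/s.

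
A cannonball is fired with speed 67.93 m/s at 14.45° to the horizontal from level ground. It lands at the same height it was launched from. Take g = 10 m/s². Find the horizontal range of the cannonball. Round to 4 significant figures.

For level ground, R = v₀² sin(2θ) / g.
sin(2 × 14.45°) = sin 28.900° = 0.4833.
R = (67.93)² × 0.4833 / 10 = 223.0 m.

223.0 m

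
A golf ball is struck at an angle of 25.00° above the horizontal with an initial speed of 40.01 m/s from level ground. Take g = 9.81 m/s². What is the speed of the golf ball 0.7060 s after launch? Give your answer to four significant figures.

v_x = 40.01 cos 25.00° = 36.261 m/s (constant).
v_y(t) = 40.01 sin 25.00° − g t = 16.909 − 9.81 × 0.7060 = 9.9831 m/s.
Speed = √(v_x² + v_y²) = √(1314.9 + 99.662) = 37.61 m/s.

37.61 m/s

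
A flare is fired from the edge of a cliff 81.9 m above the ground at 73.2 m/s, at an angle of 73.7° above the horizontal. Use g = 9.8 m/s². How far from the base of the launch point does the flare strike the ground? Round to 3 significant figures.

317 m

Components: v_x = 73.2 cos 73.7° = 20.54 m/s, v_y = 73.2 sin 73.7° = 70.26 m/s.
Vertical: 0 = 81.9 + 70.26 t − ½(9.8) t² ⇒ 4.900 t² − 70.26 t − 81.9 = 0.
t = [70.26 + √(4936 + 1605)] / 9.800 = 15.42 s.
Horizontal: R = v_x · t = 20.54 × 15.42 = 317 m.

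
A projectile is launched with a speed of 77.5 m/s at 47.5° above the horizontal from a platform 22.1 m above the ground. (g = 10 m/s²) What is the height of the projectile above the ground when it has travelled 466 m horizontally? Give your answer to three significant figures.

v_x = 77.5 cos 47.5° = 52.36 m/s, v_y0 = 77.5 sin 47.5° = 57.14 m/s.
Time to reach x = 466 m: t = x / v_x = 466 / 52.36 = 8.900 s.
y = 22.1 + v_y0 t − ½ g t² = 22.1 + 57.14×8.900 − 5.000×8.900² = 135 m.

135 m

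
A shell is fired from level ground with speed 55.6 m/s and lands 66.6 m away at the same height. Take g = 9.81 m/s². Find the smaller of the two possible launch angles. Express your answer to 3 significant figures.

Level-ground range: R = v₀² sin(2θ)/g ⇒ sin 2θ = R g / v₀² = 66.6×9.81/55.6² = 0.2113.
2θ = arcsin(0.2113) = 12.20° or 180° − 12.20° = 167.80°.
So θ = 6.10° or θ = 83.9°.

6.10°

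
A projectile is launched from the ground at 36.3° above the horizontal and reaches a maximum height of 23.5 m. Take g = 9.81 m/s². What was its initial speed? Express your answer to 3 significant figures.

36.3 m/s

At maximum height v_y = 0, so (v₀ sin θ)² = 2 g H.
v₀ sin 36.3° = √(2 × 9.81 × 23.5) = 21.47 m/s.
v₀ = 21.47 / sin 36.3° = 21.47 / 0.5920 = 36.3 m/s.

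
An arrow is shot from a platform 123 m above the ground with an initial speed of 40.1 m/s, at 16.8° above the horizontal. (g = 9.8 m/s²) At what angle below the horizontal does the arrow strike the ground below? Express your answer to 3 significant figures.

52.7°

v_x = 40.1 cos 16.8° = 38.39 m/s.
At impact |v_y| = √(v_y0² + 2 g h) = √(11.59² + 2×9.8×123) = 50.45 m/s.
Angle below horizontal = arctan(|v_y| / v_x) = arctan(50.45 / 38.39) = 52.7°.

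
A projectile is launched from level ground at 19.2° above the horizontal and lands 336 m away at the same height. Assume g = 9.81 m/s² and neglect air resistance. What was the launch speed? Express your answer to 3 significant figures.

On level ground, R = v₀² sin(2θ) / g, so v₀ = √(R g / sin 2θ).
sin(2 × 19.2°) = 0.6211.
v₀ = √(336 × 9.81 / 0.6211) = √5307 = 72.8 m/s.

72.8 m/s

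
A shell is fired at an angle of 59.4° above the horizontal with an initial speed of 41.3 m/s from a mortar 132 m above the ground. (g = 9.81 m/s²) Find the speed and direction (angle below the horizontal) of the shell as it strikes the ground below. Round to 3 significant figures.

65.5 m/s at 71.3° below the horizontal

v_x = 41.3 cos 59.4° = 21.02 m/s (constant).
|v_y| at impact = √((35.55)² + 2×9.81×132) = 62.08 m/s.
Speed = √(21.02² + 62.08²) = 65.5 m/s; angle = arctan(62.08/21.02) = 71.3° below horizontal.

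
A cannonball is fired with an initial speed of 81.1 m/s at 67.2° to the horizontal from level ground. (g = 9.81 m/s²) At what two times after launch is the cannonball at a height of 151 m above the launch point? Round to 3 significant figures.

2.40 s and 12.8 s

v_y0 = 81.1 sin 67.2° = 74.76 m/s.
Set y = v_y0 t − ½ g t² = 151: 4.905 t² − 74.76 t + 151 = 0.
t = [74.76 ± √(5589 − 2963)] / 9.81 = (74.76 ± 51.24) / 9.81, giving t = 2.40 s or t = 12.8 s.
So the cannonball is at 151 m at t = 2.40 s (rising) and t = 12.8 s (falling).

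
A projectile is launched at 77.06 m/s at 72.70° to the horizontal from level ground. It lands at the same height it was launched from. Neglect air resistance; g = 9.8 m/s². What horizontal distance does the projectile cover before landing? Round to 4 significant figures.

344.1 m

Components: v_x = 77.06 cos 72.70° = 22.916 m/s, v_y = 77.06 sin 72.70° = 73.574 m/s.
Time of flight (same landing height): t = 2 v_y / g = 2 × 73.574 / 9.8 = 15.015 s.
Range: R = v_x · t = 22.916 × 15.015 = 344.1 m.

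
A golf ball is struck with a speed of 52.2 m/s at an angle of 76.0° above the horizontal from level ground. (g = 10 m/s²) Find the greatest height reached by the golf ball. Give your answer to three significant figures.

Vertical component of launch velocity: v_y = 52.2 sin 76.0° = 50.65 m/s.
At the highest point the vertical velocity is zero, so v_y² = 2 g h_max.
h_max = (50.65)² / (2 × 10) = 2565 / 20.00 = 128 m.

128 m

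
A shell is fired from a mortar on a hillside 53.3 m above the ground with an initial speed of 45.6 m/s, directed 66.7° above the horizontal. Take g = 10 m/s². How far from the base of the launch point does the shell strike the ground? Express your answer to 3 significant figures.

Components: v_x = 45.6 cos 66.7° = 18.04 m/s, v_y = 45.6 sin 66.7° = 41.88 m/s.
Vertical: 0 = 53.3 + 41.88 t − ½(10) t² ⇒ 5.000 t² − 41.88 t − 53.3 = 0.
t = [41.88 + √(1754 + 1066)] / 10.00 = 9.498 s.
Horizontal: R = v_x · t = 18.04 × 9.498 = 171 m.

171 m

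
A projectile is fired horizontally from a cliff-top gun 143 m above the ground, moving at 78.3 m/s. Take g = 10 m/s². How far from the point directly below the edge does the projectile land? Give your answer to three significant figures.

419 m

Initial vertical velocity is zero, so the fall time comes from h = ½ g t²: t = √(2 × 143 / 10) = 5.348 s.
Horizontal motion is uniform at 78.3 m/s, so x = 78.3 × 5.348 = 419 m.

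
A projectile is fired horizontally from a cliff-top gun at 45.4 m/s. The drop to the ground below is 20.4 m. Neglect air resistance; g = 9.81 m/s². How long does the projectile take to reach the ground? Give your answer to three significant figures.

2.04 s

The horizontal speed doesn't affect the fall. With v_y0 = 0, h = ½ g t².
t = √(2 × 20.4 / 9.81) = √4.159 = 2.04 s.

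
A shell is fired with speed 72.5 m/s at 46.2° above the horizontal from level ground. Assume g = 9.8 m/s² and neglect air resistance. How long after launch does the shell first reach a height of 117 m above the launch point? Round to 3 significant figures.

v_y0 = 72.5 sin 46.2° = 52.33 m/s.
Set y = v_y0 t − ½ g t² = 117: 4.900 t² − 52.33 t + 117 = 0.
t = [52.33 ± √(2738 − 2293)] / 9.8 = (52.33 ± 21.10) / 9.8, giving t = 3.19 s or t = 7.49 s.
The shell is on the way up at the first time, so t = 3.19 s.

3.19 s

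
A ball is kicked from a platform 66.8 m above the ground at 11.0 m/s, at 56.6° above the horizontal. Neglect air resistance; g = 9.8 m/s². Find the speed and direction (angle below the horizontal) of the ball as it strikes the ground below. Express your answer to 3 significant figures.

37.8 m/s at 80.8° below the horizontal

v_x = 11.0 cos 56.6° = 6.055 m/s (constant).
|v_y| at impact = √((9.183)² + 2×9.8×66.8) = 37.33 m/s.
Speed = √(6.055² + 37.33²) = 37.8 m/s; angle = arctan(37.33/6.055) = 80.8° below horizontal.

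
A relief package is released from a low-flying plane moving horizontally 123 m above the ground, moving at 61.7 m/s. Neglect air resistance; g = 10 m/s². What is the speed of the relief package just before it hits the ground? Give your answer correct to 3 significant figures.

79.2 m/s

Fall time: t = √(2 × 123 / 10) = 4.960 s.
At impact: v_x = 61.7 m/s (unchanged), v_y = g t = 10 × 4.960 = 49.60 m/s.
Speed = √(v_x² + v_y²) = √(3807 + 2460) = 79.2 m/s.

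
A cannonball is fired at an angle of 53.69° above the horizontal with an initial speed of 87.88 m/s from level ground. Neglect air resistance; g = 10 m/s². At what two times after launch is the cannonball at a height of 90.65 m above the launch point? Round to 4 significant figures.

v_y0 = 87.88 sin 53.69° = 70.816 m/s.
Set y = v_y0 t − ½ g t² = 90.65: 5.000 t² − 70.816 t + 90.65 = 0.
t = [70.816 ± √(5014.9 − 1813.0)] / 10 = (70.816 ± 56.585) / 10, giving t = 1.423 s or t = 12.74 s.
So the cannonball is at 90.65 m at t = 1.423 s (rising) and t = 12.74 s (falling).

1.423 s and 12.74 s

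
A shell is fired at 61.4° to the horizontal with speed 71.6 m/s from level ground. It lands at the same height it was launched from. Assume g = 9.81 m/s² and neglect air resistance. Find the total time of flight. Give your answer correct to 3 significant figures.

Vertical component: v_y = 71.6 sin 61.4° = 62.86 m/s.
For a projectile landing at launch height, time of flight is t = 2 v_y / g = 2 × 62.86 / 9.81 = 12.8 s.

12.8 s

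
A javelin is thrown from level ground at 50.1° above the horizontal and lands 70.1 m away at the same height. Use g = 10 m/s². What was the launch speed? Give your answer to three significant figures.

On level ground, R = v₀² sin(2θ) / g, so v₀ = √(R g / sin 2θ).
sin(2 × 50.1°) = 0.9842.
v₀ = √(70.1 × 10 / 0.9842) = √712.3 = 26.7 m/s.

26.7 m/s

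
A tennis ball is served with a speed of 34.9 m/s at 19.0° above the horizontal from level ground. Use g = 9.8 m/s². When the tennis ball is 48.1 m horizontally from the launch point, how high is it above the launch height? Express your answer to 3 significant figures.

v_x = 34.9 cos 19.0° = 33.00 m/s, v_y0 = 34.9 sin 19.0° = 11.36 m/s.
Time to reach x = 48.1 m: t = x / v_x = 48.1 / 33.00 = 1.458 s.
y = v_y0 t − ½ g t² = 11.36×1.458 − 4.900×1.458² = 6.15 m.

6.15 m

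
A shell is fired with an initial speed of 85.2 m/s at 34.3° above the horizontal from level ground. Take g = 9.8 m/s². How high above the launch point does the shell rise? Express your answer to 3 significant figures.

118 m

Vertical component of launch velocity: v_y = 85.2 sin 34.3° = 48.01 m/s.
At the highest point the vertical velocity is zero, so v_y² = 2 g h_max.
h_max = (48.01)² / (2 × 9.8) = 2305 / 19.60 = 118 m.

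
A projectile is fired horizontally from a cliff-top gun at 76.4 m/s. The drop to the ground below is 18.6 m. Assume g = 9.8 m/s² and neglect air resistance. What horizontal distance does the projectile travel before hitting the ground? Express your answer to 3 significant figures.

Initial vertical velocity is zero, so the fall time comes from h = ½ g t²: t = √(2 × 18.6 / 9.8) = 1.948 s.
Horizontal motion is uniform at 76.4 m/s, so x = 76.4 × 1.948 = 149 m.

149 m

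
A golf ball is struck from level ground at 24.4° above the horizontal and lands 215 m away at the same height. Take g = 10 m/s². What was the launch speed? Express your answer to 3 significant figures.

On level ground, R = v₀² sin(2θ) / g, so v₀ = √(R g / sin 2θ).
sin(2 × 24.4°) = 0.7524.
v₀ = √(215 × 10 / 0.7524) = √2858 = 53.5 m/s.

53.5 m/s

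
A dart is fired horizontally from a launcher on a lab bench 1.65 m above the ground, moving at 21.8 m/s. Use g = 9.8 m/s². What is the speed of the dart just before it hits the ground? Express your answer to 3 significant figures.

Fall time: t = √(2 × 1.65 / 9.8) = 0.5803 s.
At impact: v_x = 21.8 m/s (unchanged), v_y = g t = 9.8 × 0.5803 = 5.687 m/s.
Speed = √(v_x² + v_y²) = √(475.2 + 32.34) = 22.5 m/s.

22.5 m/s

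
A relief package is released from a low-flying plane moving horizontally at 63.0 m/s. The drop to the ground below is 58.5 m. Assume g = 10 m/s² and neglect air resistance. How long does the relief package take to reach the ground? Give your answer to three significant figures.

3.42 s

The horizontal speed doesn't affect the fall. With v_y0 = 0, h = ½ g t².
t = √(2 × 58.5 / 10) = √11.70 = 3.42 s.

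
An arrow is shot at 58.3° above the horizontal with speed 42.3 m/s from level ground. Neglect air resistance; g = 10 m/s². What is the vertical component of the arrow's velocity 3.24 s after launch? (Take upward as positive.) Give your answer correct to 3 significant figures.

Initial vertical component: v_y0 = 42.3 sin 58.3° = 35.99 m/s.
v_y(t) = v_y0 − g t = 35.99 − 10 × 3.24 = 3.59 m/s.

3.59 m/s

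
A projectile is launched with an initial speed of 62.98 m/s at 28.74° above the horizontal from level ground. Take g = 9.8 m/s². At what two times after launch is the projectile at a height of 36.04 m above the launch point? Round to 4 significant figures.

1.609 s and 4.571 s

v_y0 = 62.98 sin 28.74° = 30.283 m/s.
Set y = v_y0 t − ½ g t² = 36.04: 4.900 t² − 30.283 t + 36.04 = 0.
t = [30.283 ± √(917.06 − 706.38)] / 9.8 = (30.283 ± 14.515) / 9.8, giving t = 1.609 s or t = 4.571 s.
So the projectile is at 36.04 m at t = 1.609 s (rising) and t = 4.571 s (falling).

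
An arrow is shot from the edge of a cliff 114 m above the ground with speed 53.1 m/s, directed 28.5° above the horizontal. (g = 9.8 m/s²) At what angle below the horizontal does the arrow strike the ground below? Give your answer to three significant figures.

49.0°

v_x = 53.1 cos 28.5° = 46.67 m/s.
At impact |v_y| = √(v_y0² + 2 g h) = √(25.34² + 2×9.8×114) = 53.63 m/s.
Angle below horizontal = arctan(|v_y| / v_x) = arctan(53.63 / 46.67) = 49.0°.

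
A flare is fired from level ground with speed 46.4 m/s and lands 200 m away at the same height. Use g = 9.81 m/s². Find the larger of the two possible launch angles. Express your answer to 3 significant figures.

Level-ground range: R = v₀² sin(2θ)/g ⇒ sin 2θ = R g / v₀² = 200×9.81/46.4² = 0.9113.
2θ = arcsin(0.9113) = 65.69° or 180° − 65.69° = 114.31°.
So θ = 32.8° or θ = 57.2°.

57.2°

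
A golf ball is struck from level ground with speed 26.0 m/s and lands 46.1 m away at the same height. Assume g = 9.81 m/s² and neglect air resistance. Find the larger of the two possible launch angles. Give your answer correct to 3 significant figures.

69.0°

Level-ground range: R = v₀² sin(2θ)/g ⇒ sin 2θ = R g / v₀² = 46.1×9.81/26.0² = 0.6690.
2θ = arcsin(0.6690) = 41.99° or 180° − 41.99° = 138.01°.
So θ = 21.0° or θ = 69.0°.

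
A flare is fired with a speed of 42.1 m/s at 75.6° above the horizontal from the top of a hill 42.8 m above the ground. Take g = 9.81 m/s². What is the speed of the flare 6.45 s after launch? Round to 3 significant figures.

v_x = 42.1 cos 75.6° = 10.47 m/s (constant).
v_y(t) = 42.1 sin 75.6° − g t = 40.78 − 9.81 × 6.45 = -22.49 m/s.
Speed = √(v_x² + v_y²) = √(109.6 + 505.8) = 24.8 m/s.

24.8 m/s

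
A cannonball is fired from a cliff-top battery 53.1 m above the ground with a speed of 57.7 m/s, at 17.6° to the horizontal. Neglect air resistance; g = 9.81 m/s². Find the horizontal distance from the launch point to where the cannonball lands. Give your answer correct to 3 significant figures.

Components: v_x = 57.7 cos 17.6° = 55.00 m/s, v_y = 57.7 sin 17.6° = 17.45 m/s.
Vertical: 0 = 53.1 + 17.45 t − ½(9.81) t² ⇒ 4.905 t² − 17.45 t − 53.1 = 0.
t = [17.45 + √(304.5 + 1042)] / 9.810 = 5.519 s.
Horizontal: R = v_x · t = 55.00 × 5.519 = 304 m.

304 m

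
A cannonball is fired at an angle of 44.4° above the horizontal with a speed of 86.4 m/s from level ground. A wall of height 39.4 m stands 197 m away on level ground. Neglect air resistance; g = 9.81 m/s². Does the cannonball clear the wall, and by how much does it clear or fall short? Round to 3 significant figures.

Yes — it clears the wall by 104 m.

v_x = 86.4 cos 44.4° = 61.73 m/s; v_y0 = 86.4 sin 44.4° = 60.45 m/s.
Time to reach the wall: t = 197 / 61.73 = 3.191 s.
Height at that point: y = 60.45×3.191 − 4.905×3.191² = 143.0 m.
That is 143.0 − 39.4 = 104 m above the top of the wall, so the cannonball clears it.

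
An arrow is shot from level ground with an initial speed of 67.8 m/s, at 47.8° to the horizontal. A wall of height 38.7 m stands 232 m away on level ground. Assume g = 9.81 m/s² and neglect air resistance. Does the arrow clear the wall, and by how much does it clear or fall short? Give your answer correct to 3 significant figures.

v_x = 67.8 cos 47.8° = 45.54 m/s; v_y0 = 67.8 sin 47.8° = 50.23 m/s.
Time to reach the wall: t = 232 / 45.54 = 5.094 s.
Height at that point: y = 50.23×5.094 − 4.905×5.094² = 128.6 m.
That is 128.6 − 38.7 = 89.9 m above the top of the wall, so the arrow clears it.

Yes — it clears the wall by 89.9 m.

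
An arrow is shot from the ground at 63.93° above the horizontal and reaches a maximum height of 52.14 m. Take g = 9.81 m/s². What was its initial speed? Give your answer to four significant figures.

35.61 m/s

At maximum height v_y = 0, so (v₀ sin θ)² = 2 g H.
v₀ sin 63.93° = √(2 × 9.81 × 52.14) = 31.984 m/s.
v₀ = 31.984 / sin 63.93° = 31.984 / 0.8983 = 35.61 m/s.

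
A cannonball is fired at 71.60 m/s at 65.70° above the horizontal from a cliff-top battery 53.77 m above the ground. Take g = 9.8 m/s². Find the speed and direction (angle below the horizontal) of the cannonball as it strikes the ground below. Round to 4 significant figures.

78.62 m/s at 67.99° below the horizontal

v_x = 71.60 cos 65.70° = 29.464 m/s (constant).
|v_y| at impact = √((65.256)² + 2×9.8×53.77) = 72.885 m/s.
Speed = √(29.464² + 72.885²) = 78.62 m/s; angle = arctan(72.885/29.464) = 67.99° below horizontal.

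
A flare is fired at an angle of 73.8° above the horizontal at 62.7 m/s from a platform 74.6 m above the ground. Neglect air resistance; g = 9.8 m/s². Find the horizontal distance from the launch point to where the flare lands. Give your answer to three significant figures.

235 m

Components: v_x = 62.7 cos 73.8° = 17.49 m/s, v_y = 62.7 sin 73.8° = 60.21 m/s.
Vertical: 0 = 74.6 + 60.21 t − ½(9.8) t² ⇒ 4.900 t² − 60.21 t − 74.6 = 0.
t = [60.21 + √(3625 + 1462)] / 9.800 = 13.42 s.
Horizontal: R = v_x · t = 17.49 × 13.42 = 235 m.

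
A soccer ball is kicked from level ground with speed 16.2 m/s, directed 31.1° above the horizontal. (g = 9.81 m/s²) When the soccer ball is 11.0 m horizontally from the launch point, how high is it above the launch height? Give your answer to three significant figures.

v_x = 16.2 cos 31.1° = 13.87 m/s, v_y0 = 16.2 sin 31.1° = 8.368 m/s.
Time to reach x = 11.0 m: t = x / v_x = 11.0 / 13.87 = 0.7931 s.
y = v_y0 t − ½ g t² = 8.368×0.7931 − 4.905×0.7931² = 3.55 m.

3.55 m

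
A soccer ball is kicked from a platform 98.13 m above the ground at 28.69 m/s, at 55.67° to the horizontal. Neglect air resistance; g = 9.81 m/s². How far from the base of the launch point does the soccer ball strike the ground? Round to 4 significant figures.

121.3 m

Components: v_x = 28.69 cos 55.67° = 16.180 m/s, v_y = 28.69 sin 55.67° = 23.692 m/s.
Vertical: 0 = 98.13 + 23.692 t − ½(9.81) t² ⇒ 4.905 t² − 23.692 t − 98.13 = 0.
t = [23.692 + √(561.31 + 1925.3)] / 9.810 = 7.4983 s.
Horizontal: R = v_x · t = 16.180 × 7.4983 = 121.3 m.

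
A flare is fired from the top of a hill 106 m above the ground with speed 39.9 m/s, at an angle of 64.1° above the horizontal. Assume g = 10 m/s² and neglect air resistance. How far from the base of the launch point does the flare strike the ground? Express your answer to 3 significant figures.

Components: v_x = 39.9 cos 64.1° = 17.43 m/s, v_y = 39.9 sin 64.1° = 35.89 m/s.
Vertical: 0 = 106 + 35.89 t − ½(10) t² ⇒ 5.000 t² − 35.89 t − 106 = 0.
t = [35.89 + √(1288 + 2120)] / 10.00 = 9.427 s.
Horizontal: R = v_x · t = 17.43 × 9.427 = 164 m.

164 m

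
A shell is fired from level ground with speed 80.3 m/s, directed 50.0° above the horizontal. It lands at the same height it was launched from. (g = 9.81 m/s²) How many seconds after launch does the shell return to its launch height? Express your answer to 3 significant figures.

12.5 s

Vertical component: v_y = 80.3 sin 50.0° = 61.51 m/s.
For a projectile landing at launch height, time of flight is t = 2 v_y / g = 2 × 61.51 / 9.81 = 12.5 s.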